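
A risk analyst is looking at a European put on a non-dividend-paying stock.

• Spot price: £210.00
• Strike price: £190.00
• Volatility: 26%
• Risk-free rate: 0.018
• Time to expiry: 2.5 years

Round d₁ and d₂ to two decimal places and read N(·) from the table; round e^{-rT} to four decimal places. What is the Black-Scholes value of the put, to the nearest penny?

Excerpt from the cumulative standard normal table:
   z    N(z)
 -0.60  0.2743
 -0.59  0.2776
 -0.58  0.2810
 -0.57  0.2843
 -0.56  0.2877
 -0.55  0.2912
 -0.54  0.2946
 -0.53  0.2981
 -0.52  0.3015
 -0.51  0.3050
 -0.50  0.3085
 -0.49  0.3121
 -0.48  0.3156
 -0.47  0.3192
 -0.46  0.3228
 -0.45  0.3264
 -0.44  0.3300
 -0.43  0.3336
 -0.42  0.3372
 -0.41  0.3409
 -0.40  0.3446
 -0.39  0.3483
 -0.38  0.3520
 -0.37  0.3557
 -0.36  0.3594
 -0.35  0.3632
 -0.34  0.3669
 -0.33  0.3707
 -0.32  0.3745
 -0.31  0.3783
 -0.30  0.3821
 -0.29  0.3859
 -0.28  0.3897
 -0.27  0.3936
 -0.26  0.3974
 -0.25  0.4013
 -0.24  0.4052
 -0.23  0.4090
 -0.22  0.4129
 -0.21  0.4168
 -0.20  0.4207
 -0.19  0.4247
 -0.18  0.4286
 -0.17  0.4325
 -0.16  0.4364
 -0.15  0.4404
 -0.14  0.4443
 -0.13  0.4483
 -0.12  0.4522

£19.58

σ√T = 0.26·√2.5 = 0.4111
d₁ = [ln(210/190) + (0.018 + 0.26²/2)·2.5] / 0.4111 = [0.1001 + 0.1295] / 0.4111 = 0.5585 ≈ 0.56
d₂ = d₁ − σ√T = 0.5585 − 0.4111 = 0.1474 ≈ 0.15
e^(−rT) = e^(−0.018·2.5) = 0.9560
N(−d₂) = N(-0.15) = 0.4404;  N(−d₁) = N(-0.56) = 0.2877
P = 190·0.9560·0.4404 − 210·0.2877 = 79.9943 − 60.4170 = 19.5773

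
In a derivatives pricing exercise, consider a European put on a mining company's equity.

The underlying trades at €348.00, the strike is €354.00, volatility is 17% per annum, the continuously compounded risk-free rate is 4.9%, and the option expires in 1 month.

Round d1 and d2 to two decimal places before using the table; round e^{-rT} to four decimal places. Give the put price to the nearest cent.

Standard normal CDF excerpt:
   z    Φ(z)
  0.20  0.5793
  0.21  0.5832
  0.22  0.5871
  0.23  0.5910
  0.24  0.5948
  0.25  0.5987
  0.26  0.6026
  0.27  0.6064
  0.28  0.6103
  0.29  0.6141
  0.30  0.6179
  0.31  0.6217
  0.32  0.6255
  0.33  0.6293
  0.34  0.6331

T = 0.08333;  σ√T = 0.0491
d₁ = [ln(348/354) + (0.049 + 0.17²/2)·0.08333] / 0.0491 = [-0.0171 + 0.0053] / 0.0491 = -0.2406 ≈ -0.24
d₂ = d₁ − σ√T = -0.2406 − 0.0491 = -0.2897 ≈ -0.29
e^(−rT) = e^(−0.049·0.08333) = 0.9959
P = 354·0.9959·N(0.29) − 348·N(0.24) = 354·0.9959·0.6141 − 348·0.5948 = 216.5001 − 206.9904 = 9.5097

€9.51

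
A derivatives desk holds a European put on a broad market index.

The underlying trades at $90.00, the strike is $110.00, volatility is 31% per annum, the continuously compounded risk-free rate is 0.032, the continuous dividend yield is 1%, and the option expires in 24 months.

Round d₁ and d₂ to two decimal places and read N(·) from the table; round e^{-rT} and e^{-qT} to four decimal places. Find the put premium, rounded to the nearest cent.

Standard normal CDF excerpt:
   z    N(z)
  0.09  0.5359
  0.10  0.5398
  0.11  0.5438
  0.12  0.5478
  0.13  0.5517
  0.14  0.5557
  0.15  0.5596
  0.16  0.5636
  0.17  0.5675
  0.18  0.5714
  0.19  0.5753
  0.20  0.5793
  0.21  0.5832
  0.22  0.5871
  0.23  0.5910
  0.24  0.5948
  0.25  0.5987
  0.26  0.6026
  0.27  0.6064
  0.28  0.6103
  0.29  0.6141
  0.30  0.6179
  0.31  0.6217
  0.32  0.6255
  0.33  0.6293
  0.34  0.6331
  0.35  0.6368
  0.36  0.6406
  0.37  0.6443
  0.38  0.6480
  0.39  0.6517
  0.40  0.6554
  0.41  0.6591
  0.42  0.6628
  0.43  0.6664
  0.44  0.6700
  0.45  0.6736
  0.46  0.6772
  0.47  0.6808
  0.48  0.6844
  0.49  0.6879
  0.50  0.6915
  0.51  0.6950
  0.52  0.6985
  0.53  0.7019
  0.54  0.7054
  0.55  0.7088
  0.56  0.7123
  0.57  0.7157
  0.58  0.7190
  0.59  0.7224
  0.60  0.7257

σ√T = 0.31·√2 = 0.4384
ln(S/K) + (r − q + σ²/2)T = ln(90/110) + (0.032 − 0.01 + 0.31²/2)·2 = -0.2007 + 0.1401 = -0.0606
d₁ = -0.0606 / 0.4384 = -0.1382 → -0.14
d₂ = d₁ − σ√T = -0.1382 − 0.4384 = -0.5766 → -0.58
e^(−qT) = e^(−0.01·2) = 0.9802;  e^(−rT) = e^(−0.032·2) = 0.9380
N(−d₂) = N(0.58) = 0.7190;  N(−d₁) = N(0.14) = 0.5557
P = 110·0.9380·0.7190 − 90·0.9802·0.5557 = 74.1864 − 49.0227 = 25.1637

$25.16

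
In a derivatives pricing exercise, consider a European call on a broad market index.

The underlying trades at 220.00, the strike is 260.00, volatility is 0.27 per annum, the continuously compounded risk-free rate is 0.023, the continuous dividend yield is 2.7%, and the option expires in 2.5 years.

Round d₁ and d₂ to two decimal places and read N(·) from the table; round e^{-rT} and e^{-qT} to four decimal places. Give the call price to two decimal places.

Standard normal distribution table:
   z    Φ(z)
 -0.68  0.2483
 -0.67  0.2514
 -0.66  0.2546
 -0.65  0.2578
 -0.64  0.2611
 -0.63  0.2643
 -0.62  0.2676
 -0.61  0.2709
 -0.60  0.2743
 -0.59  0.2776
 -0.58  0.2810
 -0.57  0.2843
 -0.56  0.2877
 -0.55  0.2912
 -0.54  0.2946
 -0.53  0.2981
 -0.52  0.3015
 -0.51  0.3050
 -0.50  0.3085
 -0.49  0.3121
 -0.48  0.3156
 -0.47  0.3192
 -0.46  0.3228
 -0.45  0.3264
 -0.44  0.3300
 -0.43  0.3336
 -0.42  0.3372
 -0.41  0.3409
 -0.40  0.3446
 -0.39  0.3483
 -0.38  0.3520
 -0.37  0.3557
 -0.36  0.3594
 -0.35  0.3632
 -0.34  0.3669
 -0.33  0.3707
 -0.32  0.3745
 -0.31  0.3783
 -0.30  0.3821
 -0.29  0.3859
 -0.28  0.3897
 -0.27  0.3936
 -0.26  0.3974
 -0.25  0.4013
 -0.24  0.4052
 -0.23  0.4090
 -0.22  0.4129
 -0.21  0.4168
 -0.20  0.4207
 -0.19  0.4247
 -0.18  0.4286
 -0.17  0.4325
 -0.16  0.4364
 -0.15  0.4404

21.63

T = 2.5;  σ√T = 0.4269
d₁ = [ln(220/260) + (0.023 − 0.027 + ½·0.27²)·2.5] / (σ√T) = (-0.1671 + 0.0811) / 0.4269 = -0.2013 ⇒ -0.20
d₂ = -0.2013 − 0.4269 = -0.6282 ⇒ -0.63
e^(−qT) = e^(−0.027·2.5) = 0.9347;  e^(−rT) = e^(−0.023·2.5) = 0.9441
C = 220·0.9347·N(-0.20) − 260·0.9441·N(-0.63) = 220·0.9347·0.4207 − 260·0.9441·0.2643 = 86.5102 − 64.8767 = 21.6336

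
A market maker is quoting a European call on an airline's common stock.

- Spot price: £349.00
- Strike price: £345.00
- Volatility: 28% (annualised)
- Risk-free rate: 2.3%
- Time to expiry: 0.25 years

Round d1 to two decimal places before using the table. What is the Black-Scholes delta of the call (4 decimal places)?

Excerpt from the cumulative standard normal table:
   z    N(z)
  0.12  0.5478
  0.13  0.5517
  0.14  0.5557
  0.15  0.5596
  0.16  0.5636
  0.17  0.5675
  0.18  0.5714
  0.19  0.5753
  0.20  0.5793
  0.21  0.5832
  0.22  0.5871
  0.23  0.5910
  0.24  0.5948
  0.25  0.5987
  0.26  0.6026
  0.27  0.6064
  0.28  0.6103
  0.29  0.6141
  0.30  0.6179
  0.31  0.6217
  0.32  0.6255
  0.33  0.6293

0.5753

σ√T = 0.28 × 0.5000 = 0.1400
d₁ = [ln(349/345) + (0.023 + 0.28²/2)·0.25] / 0.1400 = [0.0115 + 0.0156] / 0.1400 = 0.1934 ≈ 0.19
N(d₁) = N(0.19) = 0.5753
Δ_call = N(d₁) = 0.5753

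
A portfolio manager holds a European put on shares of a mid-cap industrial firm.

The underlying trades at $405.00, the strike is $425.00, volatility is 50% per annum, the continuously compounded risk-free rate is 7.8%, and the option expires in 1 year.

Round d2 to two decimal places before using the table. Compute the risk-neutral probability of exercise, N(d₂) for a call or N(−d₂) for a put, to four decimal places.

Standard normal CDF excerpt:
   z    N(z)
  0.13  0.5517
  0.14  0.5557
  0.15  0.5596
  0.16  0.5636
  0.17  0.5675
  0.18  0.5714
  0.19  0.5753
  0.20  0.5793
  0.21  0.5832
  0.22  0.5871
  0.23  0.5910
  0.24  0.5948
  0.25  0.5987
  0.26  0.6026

σ√T = 0.5·√1 = 0.5000
d₁ = [ln(405/425) + (0.078 + ½·0.5²)·1] / (σ√T) = (-0.0482 + 0.2030) / 0.5000 = 0.3096 ≈ 0.31
d₂ = 0.3096 − 0.5000 = -0.1904 ≈ -0.19
Risk-neutral Pr[S_T < K] = N(−d₂) = N(0.19) = 0.5753

0.5753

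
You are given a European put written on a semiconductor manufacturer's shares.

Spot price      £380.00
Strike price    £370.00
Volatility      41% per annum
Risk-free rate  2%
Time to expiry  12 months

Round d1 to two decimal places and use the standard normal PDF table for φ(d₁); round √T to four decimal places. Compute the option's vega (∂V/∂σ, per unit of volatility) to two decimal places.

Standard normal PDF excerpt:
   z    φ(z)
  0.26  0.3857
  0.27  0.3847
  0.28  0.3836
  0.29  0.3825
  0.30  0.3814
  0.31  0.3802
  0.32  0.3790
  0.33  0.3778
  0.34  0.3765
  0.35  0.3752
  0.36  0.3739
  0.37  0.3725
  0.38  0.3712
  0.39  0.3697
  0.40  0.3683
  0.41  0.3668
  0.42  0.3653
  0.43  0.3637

σ√T = 0.41 × 1.0000 = 0.4100
ln(S/K) + (r + σ²/2)T = ln(380/370) + (0.02 + 0.41²/2)·1 = 0.0267 + 0.1040 = 0.1307
d₁ = 0.1307 / 0.4100 = 0.3188 ⇒ 0.32
√T = √1 = 1.0000
φ(d₁) = φ(0.32) = 0.3790
vega = S·φ(d₁)·√T = 380·0.3790·1.0000 = 144.0200

144.02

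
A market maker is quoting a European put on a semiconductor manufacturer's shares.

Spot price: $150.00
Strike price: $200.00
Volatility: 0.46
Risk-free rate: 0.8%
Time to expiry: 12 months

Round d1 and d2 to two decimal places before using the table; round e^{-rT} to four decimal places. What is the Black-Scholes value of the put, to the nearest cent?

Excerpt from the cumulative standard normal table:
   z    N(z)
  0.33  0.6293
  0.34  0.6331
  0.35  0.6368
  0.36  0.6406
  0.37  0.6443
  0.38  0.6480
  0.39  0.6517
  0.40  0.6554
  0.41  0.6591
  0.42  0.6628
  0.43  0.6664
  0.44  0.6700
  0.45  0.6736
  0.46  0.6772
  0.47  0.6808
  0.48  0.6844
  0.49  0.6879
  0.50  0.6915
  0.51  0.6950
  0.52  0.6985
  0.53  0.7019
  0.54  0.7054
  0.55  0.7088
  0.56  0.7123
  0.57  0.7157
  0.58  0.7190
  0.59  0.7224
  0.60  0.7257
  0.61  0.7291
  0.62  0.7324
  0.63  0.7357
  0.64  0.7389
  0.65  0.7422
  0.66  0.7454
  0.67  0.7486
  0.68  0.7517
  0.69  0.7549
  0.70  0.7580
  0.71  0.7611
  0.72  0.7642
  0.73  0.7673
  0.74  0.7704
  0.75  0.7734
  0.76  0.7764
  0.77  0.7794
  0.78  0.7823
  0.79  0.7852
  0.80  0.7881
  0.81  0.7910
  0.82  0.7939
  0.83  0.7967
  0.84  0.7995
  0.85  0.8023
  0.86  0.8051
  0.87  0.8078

$61.42

σ√T = 0.46 × 1.0000 = 0.4600
d₁ = [ln(150/200) + (0.008 + 0.46²/2)·1] / 0.4600 = [-0.2877 + 0.1138] / 0.4600 = -0.3780 ≈ -0.38
d₂ = d₁ − σ√T = -0.3780 − 0.4600 = -0.8380 ≈ -0.84
e^(−rT) = e^(−0.008·1) = 0.9920
N(−d₂) = N(0.84) = 0.7995;  N(−d₁) = N(0.38) = 0.6480
P = 200·0.9920·0.7995 − 150·0.6480 = 158.6208 − 97.2000 = 61.4208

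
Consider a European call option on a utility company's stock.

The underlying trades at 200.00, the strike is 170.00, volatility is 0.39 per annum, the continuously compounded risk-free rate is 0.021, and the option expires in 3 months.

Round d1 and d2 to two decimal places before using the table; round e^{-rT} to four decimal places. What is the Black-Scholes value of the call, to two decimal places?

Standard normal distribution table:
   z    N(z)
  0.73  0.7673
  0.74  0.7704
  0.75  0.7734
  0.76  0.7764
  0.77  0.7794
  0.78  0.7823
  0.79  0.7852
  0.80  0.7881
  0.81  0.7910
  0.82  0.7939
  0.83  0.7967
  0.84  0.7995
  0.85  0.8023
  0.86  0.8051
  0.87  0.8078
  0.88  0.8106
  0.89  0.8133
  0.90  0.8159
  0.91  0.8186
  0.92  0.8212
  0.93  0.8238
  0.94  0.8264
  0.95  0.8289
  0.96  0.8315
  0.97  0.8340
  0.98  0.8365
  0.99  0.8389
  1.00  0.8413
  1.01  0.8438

σ√T = 0.39·√0.25 = 0.1950
d₁ = [ln(200/170) + (0.021 + 0.39²/2)·0.25] / 0.1950 = [0.1625 + 0.0243] / 0.1950 = 0.9579 → 0.96
d₂ = d₁ − σ√T = 0.9579 − 0.1950 = 0.7629 → 0.76
exp(−rT) = exp(−0.021·0.25) = 0.9948
N(d₁) = N(0.96) = 0.8315;  N(d₂) = N(0.76) = 0.7764
C = 200·0.8315 − 170·0.9948·0.7764 = 166.3000 − 131.3017 = 34.9983

35.00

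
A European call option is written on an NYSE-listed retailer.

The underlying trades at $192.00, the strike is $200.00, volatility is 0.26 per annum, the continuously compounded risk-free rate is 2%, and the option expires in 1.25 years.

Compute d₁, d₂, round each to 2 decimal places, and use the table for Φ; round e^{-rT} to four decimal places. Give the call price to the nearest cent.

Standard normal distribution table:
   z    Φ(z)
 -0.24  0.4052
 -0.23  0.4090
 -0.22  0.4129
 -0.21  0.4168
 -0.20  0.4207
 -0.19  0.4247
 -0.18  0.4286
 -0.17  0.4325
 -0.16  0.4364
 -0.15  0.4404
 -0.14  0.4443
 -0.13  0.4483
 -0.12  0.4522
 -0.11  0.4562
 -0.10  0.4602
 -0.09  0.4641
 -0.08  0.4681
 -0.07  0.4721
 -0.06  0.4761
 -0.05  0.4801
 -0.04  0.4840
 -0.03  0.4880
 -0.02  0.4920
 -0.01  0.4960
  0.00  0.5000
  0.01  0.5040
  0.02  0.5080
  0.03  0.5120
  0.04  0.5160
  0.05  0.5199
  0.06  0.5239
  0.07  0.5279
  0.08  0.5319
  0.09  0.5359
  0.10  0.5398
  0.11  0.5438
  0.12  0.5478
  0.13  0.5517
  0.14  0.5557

σ√T = 0.26 × 1.1180 = 0.2907
d₁ = [ln(192/200) + (0.02 + ½·0.26²)·1.25] / (σ√T) = (-0.0408 + 0.0673) / 0.2907 = 0.0909 ⇒ 0.09
d₂ = 0.0909 − 0.2907 = -0.1998 ⇒ -0.20
e^(−rT) = e^(−0.02·1.25) = 0.9753
C = 192·N(0.09) − 200·0.9753·N(-0.20) = 192·0.5359 − 200·0.9753·0.4207 = 102.8928 − 82.0617 = 20.8311

$20.83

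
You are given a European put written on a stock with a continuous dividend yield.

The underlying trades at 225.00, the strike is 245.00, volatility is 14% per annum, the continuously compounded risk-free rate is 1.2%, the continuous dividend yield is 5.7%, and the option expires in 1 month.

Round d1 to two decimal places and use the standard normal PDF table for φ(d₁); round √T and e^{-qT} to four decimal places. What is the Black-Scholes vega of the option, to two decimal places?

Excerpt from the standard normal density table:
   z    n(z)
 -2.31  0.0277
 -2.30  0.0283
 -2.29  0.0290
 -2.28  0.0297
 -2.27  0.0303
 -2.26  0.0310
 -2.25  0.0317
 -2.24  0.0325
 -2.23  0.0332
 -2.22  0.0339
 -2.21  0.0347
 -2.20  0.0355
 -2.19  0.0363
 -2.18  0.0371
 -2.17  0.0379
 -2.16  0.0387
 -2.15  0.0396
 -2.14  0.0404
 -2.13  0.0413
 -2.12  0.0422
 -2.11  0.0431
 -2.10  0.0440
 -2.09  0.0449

σ√T = 0.14 × 0.2887 = 0.0404
d₁ = [ln(225/245) + (0.012 − 0.057 + ½·0.14²)·0.08333] / (σ√T) = (-0.0852 − 0.0029) / 0.0404 = -2.1797 which rounds to -2.18
√T = √0.08333 = 0.2887
φ(d₁) = φ(-2.18) = 0.0371
e^(−qT) = e^(−0.057·0.08333) = 0.9953
vega = S·e^(−qT)·φ(d₁)·√T = 225·0.9953·0.0371·0.2887 = 2.3986

2.40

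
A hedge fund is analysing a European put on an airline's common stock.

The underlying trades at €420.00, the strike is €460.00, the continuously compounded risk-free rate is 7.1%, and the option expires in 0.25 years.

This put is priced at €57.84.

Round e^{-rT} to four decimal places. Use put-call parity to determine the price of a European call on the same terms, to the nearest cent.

€25.94

e^(−rT) = e^(−0.071·0.25) = 0.9824
Put-call parity: C − P = S − K·e^(−rT) = 420 − 460·0.9824 = 420 − 451.9040 = -31.9040
C = P + (C − P) = 57.84 + (-31.9040) = 25.9360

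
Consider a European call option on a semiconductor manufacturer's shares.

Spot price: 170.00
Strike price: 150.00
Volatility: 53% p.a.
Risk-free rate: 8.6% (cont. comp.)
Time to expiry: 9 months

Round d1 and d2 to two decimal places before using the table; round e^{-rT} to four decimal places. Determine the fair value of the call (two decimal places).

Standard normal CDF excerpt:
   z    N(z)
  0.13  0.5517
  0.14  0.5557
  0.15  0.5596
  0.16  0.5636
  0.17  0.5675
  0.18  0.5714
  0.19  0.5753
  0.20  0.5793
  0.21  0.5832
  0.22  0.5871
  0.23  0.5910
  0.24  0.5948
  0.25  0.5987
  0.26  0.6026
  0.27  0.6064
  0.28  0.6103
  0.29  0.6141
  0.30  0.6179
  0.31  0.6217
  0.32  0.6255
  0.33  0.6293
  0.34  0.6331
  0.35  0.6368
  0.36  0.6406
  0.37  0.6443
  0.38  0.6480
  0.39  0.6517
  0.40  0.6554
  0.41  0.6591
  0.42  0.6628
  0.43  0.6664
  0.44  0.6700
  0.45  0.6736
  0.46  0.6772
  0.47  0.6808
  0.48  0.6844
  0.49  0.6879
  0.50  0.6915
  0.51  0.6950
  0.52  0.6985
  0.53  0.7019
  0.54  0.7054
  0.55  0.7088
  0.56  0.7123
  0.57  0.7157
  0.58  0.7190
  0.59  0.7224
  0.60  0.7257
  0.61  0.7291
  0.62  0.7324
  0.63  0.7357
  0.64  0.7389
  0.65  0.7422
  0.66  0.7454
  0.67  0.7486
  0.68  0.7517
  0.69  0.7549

σ√T = 0.53·√0.75 = 0.4590
ln(S/K) + (r + σ²/2)T = ln(170/150) + (0.086 + 0.53²/2)·0.75 = 0.1252 + 0.1698 = 0.2950
d₁ = 0.2950 / 0.4590 = 0.6427 which rounds to 0.64
d₂ = d₁ − σ√T = 0.6427 − 0.4590 = 0.1837 which rounds to 0.18
e^(−rT) = e^(−0.086·0.75) = 0.9375
N(d₁) = N(0.64) = 0.7389;  N(d₂) = N(0.18) = 0.5714
C = 170·0.7389 − 150·0.9375·0.5714 = 125.6130 − 80.3531 = 45.2599

45.26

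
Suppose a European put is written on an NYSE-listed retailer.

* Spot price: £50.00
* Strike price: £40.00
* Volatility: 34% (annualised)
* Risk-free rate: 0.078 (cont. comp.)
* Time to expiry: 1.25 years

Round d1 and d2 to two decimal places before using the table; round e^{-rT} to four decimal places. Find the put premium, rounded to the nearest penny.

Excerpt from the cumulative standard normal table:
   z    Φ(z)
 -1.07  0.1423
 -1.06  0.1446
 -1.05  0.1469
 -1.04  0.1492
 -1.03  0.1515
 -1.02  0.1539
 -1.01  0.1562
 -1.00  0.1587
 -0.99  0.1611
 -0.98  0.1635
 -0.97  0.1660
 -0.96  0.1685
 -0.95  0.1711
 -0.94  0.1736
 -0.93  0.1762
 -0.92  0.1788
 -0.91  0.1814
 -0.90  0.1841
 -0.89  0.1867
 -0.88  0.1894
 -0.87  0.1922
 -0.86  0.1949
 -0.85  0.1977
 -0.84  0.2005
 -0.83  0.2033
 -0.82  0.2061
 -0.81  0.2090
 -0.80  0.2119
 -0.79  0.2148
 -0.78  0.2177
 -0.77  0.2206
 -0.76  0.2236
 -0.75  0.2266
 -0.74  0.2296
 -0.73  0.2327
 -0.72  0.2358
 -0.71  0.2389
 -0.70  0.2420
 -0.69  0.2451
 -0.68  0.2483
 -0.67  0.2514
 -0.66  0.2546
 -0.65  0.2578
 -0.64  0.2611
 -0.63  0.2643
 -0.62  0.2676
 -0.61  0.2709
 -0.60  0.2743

σ√T = 0.34·√1.25 = 0.3801
d₁ = [ln(50/40) + (0.078 + ½·0.34²)·1.25] / (σ√T) = (0.2231 + 0.1698) / 0.3801 = 1.0336 ⇒ 1.03
d₂ = 1.0336 − 0.3801 = 0.6534 ⇒ 0.65
e^(−rT) = e^(−0.078·1.25) = 0.9071
P = 40·0.9071·N(-0.65) − 50·N(-1.03) = 40·0.9071·0.2578 − 50·0.1515 = 9.3540 − 7.5750 = 1.7790

£1.78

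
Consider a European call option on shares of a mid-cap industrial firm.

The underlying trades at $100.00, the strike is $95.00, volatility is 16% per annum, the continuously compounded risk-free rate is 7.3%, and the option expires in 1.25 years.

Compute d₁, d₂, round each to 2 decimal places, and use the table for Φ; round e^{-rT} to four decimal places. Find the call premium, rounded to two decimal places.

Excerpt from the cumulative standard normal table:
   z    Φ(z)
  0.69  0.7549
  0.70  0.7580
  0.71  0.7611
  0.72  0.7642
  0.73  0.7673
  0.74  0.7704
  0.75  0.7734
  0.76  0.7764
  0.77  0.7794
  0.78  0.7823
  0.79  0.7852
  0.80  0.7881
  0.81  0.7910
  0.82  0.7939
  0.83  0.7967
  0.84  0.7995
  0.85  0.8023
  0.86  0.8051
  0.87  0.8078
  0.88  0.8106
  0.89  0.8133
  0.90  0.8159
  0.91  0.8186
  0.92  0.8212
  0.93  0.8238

σ√T = 0.16·√1.25 = 0.1789
d₁ = [ln(100/95) + (0.073 + ½·0.16²)·1.25] / (σ√T) = (0.0513 + 0.1072) / 0.1789 = 0.8863 → 0.89
d₂ = 0.8863 − 0.1789 = 0.7074 → 0.71
exp(−rT) = exp(−0.073·1.25) = 0.9128
C = 100·N(0.89) − 95·0.9128·N(0.71) = 100·0.8133 − 95·0.9128·0.7611 = 81.3300 − 65.9995 = 15.3305

$15.33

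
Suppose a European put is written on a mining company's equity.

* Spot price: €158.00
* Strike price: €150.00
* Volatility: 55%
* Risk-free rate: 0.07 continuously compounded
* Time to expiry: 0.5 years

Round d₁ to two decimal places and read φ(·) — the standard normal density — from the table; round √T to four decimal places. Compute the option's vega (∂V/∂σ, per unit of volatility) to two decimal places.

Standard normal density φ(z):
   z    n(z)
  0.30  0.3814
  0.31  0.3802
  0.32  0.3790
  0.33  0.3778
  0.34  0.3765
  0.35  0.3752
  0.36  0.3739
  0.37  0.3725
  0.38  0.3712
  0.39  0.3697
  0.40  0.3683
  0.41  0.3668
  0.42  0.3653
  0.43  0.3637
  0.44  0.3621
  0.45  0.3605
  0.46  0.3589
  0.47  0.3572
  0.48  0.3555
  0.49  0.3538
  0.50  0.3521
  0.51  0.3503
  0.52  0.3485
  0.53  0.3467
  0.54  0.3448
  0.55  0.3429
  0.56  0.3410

T = 0.5;  σ√T = 0.3889
ln(S/K) + (r + σ²/2)T = ln(158/150) + (0.07 + 0.55²/2)·0.5 = 0.0520 + 0.1106 = 0.1626
d₁ = 0.1626 / 0.3889 = 0.4181 → 0.42
√T = √0.5 = 0.7071
φ(d₁) = φ(0.42) = 0.3653
vega = S·φ(d₁)·√T = 158·0.3653·0.7071 = 40.8120

40.81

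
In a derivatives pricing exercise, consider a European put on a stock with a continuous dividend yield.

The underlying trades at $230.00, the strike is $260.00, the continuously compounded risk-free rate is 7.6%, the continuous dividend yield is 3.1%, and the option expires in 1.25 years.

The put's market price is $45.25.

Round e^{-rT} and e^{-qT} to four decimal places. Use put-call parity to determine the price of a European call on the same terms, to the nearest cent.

$30.07

e^(−qT) = e^(−0.031·1.25) = 0.9620;  e^(−rT) = e^(−0.076·1.25) = 0.9094
Put-call parity: C − P = S·e^(−qT) − K·e^(−rT) = 230·0.9620 − 260·0.9094 = 221.2600 − 236.4440 = -15.1840
C = P + (C − P) = 45.25 + (-15.1840) = 30.0660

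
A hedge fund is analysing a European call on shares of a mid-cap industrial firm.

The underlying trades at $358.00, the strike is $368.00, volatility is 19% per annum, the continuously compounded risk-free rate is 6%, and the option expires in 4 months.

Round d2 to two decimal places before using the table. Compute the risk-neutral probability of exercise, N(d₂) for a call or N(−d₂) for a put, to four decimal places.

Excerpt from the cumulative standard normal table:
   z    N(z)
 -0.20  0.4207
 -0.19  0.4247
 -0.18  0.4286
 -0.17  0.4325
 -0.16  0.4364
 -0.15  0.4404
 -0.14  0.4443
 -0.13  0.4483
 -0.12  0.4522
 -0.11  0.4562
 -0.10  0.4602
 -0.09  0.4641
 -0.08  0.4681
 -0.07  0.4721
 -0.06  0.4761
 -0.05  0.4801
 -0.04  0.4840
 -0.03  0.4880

0.4522

T = 0.3333;  σ√T = 0.1097
ln(S/K) + (r + σ²/2)T = ln(358/368) + (0.06 + 0.19²/2)·0.3333 = -0.0275 + 0.0260 = -0.0015
d₁ = -0.0015 / 0.1097 = -0.0140 ⇒ -0.01
d₂ = d₁ − σ√T = -0.0140 − 0.1097 = -0.1237 ⇒ -0.12
Pr(exercise) under Q = N(d₂) = 0.4522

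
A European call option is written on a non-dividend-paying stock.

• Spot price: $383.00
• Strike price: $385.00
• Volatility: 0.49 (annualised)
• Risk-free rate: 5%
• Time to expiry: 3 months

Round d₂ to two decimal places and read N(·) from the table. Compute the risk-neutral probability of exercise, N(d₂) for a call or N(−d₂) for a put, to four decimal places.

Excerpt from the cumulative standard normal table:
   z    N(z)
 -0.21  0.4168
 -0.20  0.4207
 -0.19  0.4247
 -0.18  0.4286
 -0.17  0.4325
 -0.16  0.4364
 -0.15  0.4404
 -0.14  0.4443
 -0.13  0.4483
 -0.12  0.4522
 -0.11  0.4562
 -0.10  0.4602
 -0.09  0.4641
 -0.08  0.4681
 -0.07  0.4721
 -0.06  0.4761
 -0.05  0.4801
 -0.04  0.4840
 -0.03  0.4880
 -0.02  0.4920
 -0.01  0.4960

0.4641

σ√T = 0.49·√0.25 = 0.2450
ln(S/K) + (r + σ²/2)T = ln(383/385) + (0.05 + 0.49²/2)·0.25 = -0.0052 + 0.0425 = 0.0373
d₁ = 0.0373 / 0.2450 = 0.1523 ≈ 0.15
d₂ = d₁ − σ√T = 0.1523 − 0.2450 = -0.0927 ≈ -0.09
Pr(exercise) under Q = N(d₂) = 0.4641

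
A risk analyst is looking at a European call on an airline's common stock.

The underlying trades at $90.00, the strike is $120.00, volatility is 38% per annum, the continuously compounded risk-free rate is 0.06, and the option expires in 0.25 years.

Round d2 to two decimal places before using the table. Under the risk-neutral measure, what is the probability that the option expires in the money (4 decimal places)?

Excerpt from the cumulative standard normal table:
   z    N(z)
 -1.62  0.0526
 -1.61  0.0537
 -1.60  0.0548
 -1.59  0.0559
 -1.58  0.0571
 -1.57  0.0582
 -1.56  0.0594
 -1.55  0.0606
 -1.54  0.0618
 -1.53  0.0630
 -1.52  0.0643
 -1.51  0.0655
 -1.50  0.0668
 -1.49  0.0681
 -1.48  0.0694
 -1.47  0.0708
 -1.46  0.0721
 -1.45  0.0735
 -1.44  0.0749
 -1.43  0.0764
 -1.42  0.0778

0.0630

T = 0.25;  σ√T = 0.1900
d₁ = [ln(90/120) + (0.06 + 0.38²/2)·0.25] / 0.1900 = [-0.2877 + 0.0330] / 0.1900 = -1.3402 ⇒ -1.34
d₂ = d₁ − σ√T = -1.3402 − 0.1900 = -1.5302 ⇒ -1.53
Pr(exercise) under Q = N(d₂) = 0.0630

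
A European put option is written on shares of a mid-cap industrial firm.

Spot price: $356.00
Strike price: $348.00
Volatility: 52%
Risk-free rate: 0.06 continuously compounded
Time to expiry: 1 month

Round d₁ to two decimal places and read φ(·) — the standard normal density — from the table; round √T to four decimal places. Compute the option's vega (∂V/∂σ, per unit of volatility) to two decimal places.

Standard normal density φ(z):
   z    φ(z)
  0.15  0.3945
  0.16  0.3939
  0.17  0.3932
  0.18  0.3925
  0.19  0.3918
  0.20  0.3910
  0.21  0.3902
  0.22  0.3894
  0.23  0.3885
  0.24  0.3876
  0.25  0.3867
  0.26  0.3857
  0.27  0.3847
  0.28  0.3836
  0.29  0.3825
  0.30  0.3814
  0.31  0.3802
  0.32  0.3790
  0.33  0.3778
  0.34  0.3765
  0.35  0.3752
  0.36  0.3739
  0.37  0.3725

39.64

T = 0.08333;  σ√T = 0.1501
d₁ = [ln(356/348) + (0.06 + 0.52²/2)·0.08333] / 0.1501 = [0.0227 + 0.0163] / 0.1501 = 0.2598 ⇒ 0.26
√T = √0.08333 = 0.2887
φ(d₁) = φ(0.26) = 0.3857
vega = S·φ(d₁)·√T = 356·0.3857·0.2887 = 39.6412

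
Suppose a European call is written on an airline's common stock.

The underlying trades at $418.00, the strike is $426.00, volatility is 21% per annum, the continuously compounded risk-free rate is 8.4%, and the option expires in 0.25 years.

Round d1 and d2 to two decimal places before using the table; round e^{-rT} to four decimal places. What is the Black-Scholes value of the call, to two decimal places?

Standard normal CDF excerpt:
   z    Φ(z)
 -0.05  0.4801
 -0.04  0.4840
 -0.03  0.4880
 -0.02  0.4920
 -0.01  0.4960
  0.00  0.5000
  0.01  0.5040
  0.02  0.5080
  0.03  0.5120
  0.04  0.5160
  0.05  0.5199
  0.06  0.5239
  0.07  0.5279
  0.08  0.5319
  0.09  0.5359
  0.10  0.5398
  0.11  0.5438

σ√T = 0.21·√0.25 = 0.1050
d₁ = [ln(418/426) + (0.084 + ½·0.21²)·0.25] / (σ√T) = (-0.0190 + 0.0265) / 0.1050 = 0.0719 ⇒ 0.07
d₂ = 0.0719 − 0.1050 = -0.0331 ⇒ -0.03
exp(−rT) = exp(−0.084·0.25) = 0.9792
N(d₁) = N(0.07) = 0.5279;  N(d₂) = N(-0.03) = 0.4880
C = 418·0.5279 − 426·0.9792·0.4880 = 220.6622 − 203.5639 = 17.0983

$17.10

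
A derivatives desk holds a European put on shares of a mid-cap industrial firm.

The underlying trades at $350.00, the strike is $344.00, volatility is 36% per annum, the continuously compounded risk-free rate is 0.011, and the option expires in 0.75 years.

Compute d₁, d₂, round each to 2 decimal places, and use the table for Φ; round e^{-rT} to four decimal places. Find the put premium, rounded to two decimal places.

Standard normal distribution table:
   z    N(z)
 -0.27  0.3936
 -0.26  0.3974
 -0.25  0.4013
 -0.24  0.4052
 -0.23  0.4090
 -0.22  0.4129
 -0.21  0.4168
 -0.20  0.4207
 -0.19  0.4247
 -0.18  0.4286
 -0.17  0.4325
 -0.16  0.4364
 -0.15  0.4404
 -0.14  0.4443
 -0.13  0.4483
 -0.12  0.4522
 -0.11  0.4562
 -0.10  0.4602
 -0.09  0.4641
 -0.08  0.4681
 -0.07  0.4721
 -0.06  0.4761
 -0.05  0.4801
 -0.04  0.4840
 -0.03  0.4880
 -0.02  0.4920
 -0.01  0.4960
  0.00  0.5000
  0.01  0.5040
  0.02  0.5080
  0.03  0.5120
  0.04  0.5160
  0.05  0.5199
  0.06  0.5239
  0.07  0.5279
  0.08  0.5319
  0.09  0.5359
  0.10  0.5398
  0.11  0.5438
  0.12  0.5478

T = 0.75;  σ√T = 0.3118
d₁ = [ln(350/344) + (0.011 + 0.36²/2)·0.75] / 0.3118 = [0.0173 + 0.0568] / 0.3118 = 0.2378 which rounds to 0.24
d₂ = d₁ − σ√T = 0.2378 − 0.3118 = -0.0740 which rounds to -0.07
exp(−rT) = exp(−0.011·0.75) = 0.9918
N(−d₂) = N(0.07) = 0.5279;  N(−d₁) = N(-0.24) = 0.4052
P = 344·0.9918·0.5279 − 350·0.4052 = 180.1085 − 141.8200 = 38.2885

$38.29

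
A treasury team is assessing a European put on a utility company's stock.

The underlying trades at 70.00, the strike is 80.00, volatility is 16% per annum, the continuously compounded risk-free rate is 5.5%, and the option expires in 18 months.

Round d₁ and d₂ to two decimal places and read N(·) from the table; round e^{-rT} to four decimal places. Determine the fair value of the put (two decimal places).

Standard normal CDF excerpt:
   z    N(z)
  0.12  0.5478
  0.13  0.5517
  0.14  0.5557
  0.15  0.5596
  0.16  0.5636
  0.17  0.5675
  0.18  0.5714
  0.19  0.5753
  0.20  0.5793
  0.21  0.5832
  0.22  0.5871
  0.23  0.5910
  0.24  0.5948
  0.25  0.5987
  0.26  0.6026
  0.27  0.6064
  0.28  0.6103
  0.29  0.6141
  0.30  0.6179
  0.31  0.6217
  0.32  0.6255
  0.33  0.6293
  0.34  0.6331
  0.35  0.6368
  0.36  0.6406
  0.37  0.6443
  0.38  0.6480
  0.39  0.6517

σ√T = 0.16 × 1.2247 = 0.1960
d₁ = [ln(70/80) + (0.055 + 0.16²/2)·1.5] / 0.1960 = [-0.1335 + 0.1017] / 0.1960 = -0.1624 ⇒ -0.16
d₂ = d₁ − σ√T = -0.1624 − 0.1960 = -0.3584 ⇒ -0.36
e^(−rT) = e^(−0.055·1.5) = 0.9208
N(−d₂) = N(0.36) = 0.6406;  N(−d₁) = N(0.16) = 0.5636
P = 80·0.9208·0.6406 − 70·0.5636 = 47.1892 − 39.4520 = 7.7372

7.74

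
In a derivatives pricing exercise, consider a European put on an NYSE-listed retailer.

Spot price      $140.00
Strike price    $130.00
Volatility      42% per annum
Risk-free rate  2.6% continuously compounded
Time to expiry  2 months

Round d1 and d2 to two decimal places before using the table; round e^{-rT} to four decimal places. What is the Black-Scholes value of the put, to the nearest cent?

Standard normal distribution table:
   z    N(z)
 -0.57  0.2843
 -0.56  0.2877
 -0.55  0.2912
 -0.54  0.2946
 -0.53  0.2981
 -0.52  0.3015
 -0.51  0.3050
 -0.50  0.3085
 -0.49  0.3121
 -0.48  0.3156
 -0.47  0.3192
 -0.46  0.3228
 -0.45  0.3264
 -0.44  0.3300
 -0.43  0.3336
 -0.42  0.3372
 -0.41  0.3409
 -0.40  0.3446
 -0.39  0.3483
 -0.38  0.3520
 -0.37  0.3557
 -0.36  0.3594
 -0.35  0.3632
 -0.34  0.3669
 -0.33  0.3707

$4.80

σ√T = 0.42·√0.1667 = 0.1715
ln(S/K) + (r + σ²/2)T = ln(140/130) + (0.026 + 0.42²/2)·0.1667 = 0.0741 + 0.0190 = 0.0931
d₁ = 0.0931 / 0.1715 = 0.5432 which rounds to 0.54
d₂ = d₁ − σ√T = 0.5432 − 0.1715 = 0.3717 which rounds to 0.37
e^(−rT) = e^(−0.026·0.1667) = 0.9957
P = 130·0.9957·N(-0.37) − 140·N(-0.54) = 130·0.9957·0.3557 − 140·0.2946 = 46.0422 − 41.2440 = 4.7982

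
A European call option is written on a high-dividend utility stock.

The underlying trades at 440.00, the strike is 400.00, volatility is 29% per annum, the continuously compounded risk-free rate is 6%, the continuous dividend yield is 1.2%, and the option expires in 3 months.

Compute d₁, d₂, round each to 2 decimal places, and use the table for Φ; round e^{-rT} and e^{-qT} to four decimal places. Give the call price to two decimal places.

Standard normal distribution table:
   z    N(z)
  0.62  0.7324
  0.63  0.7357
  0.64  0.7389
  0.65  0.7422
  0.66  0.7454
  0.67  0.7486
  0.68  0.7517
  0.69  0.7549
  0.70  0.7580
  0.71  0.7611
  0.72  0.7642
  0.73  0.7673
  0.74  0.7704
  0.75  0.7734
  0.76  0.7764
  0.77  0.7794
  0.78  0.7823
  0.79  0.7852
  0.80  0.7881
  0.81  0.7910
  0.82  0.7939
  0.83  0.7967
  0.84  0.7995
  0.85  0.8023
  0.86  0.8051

σ√T = 0.29·√0.25 = 0.1450
ln(S/K) + (r − q + σ²/2)T = ln(440/400) + (0.06 − 0.012 + 0.29²/2)·0.25 = 0.0953 + 0.0225 = 0.1178
d₁ = 0.1178 / 0.1450 = 0.8126 which rounds to 0.81
d₂ = d₁ − σ√T = 0.8126 − 0.1450 = 0.6676 which rounds to 0.67
exp(−qT) = exp(−0.012·0.25) = 0.9970;  exp(−rT) = exp(−0.06·0.25) = 0.9851
N(d₁) = N(0.81) = 0.7910;  N(d₂) = N(0.67) = 0.7486
C = 440·0.9970·0.7910 − 400·0.9851·0.7486 = 346.9959 − 294.9783 = 52.0175

52.02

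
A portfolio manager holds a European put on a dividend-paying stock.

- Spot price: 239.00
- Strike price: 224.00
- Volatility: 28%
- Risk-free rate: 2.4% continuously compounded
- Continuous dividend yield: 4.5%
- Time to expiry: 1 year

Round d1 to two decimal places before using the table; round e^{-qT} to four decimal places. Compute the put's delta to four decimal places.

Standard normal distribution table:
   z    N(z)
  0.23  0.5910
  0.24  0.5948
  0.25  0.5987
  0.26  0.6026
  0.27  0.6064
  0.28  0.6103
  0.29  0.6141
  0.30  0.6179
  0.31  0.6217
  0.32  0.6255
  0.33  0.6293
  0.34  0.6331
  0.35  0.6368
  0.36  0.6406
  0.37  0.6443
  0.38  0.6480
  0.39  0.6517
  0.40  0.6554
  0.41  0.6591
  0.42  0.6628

-0.3653

σ√T = 0.28·√1 = 0.2800
d₁ = [ln(239/224) + (0.024 − 0.045 + 0.28²/2)·1] / 0.2800 = [0.0648 + 0.0182] / 0.2800 = 0.2965 → 0.30
N(d₁) = N(0.30) = 0.6179
Δ_put = e^(−qT)·(N(d₁) − 1) = 0.9560·(0.6179 − 1) = -0.3653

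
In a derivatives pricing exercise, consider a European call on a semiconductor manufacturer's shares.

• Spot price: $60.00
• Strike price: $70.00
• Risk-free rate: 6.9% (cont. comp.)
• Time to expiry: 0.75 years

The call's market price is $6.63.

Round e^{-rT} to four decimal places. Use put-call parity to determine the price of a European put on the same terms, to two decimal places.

$13.10

exp(−rT) = exp(−0.069·0.75) = 0.9496
Put-call parity: C − P = S − K·e^(−rT) = 60 − 70·0.9496 = 60 − 66.4720 = -6.4720
P = C − (C − P) = 6.63 − (-6.4720) = 13.1020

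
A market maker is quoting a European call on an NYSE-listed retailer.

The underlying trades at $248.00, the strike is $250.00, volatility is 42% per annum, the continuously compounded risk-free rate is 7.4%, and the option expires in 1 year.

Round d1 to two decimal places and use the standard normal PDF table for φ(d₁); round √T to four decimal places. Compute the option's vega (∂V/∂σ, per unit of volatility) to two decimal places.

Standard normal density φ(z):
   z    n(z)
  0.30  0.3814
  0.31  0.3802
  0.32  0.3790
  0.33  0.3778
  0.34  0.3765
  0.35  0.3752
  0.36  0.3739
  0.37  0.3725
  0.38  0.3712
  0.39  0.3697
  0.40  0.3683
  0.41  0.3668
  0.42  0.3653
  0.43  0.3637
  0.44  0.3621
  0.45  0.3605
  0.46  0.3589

σ√T = 0.42 × 1.0000 = 0.4200
d₁ = [ln(248/250) + (0.074 + 0.42²/2)·1] / 0.4200 = [-0.0080 + 0.1622] / 0.4200 = 0.3671 → 0.37
√T = √1 = 1.0000
φ(d₁) = φ(0.37) = 0.3725
vega = S·φ(d₁)·√T = 248·0.3725·1.0000 = 92.3800
(Call and put vega coincide under Black-Scholes.)

92.38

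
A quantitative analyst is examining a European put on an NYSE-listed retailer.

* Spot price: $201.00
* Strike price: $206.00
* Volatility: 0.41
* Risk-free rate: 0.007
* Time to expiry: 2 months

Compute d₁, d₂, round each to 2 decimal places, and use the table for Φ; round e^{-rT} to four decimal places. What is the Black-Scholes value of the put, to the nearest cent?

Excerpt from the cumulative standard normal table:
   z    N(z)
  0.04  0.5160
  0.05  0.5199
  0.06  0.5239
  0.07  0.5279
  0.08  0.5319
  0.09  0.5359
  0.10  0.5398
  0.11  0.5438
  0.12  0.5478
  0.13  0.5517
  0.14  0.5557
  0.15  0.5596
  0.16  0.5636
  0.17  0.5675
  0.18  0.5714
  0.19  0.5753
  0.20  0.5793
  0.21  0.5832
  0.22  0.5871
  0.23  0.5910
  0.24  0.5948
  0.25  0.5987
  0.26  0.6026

$15.49

σ√T = 0.41·√0.1667 = 0.1674
d₁ = [ln(201/206) + (0.007 + 0.41²/2)·0.1667] / 0.1674 = [-0.0246 + 0.0152] / 0.1674 = -0.0561 which rounds to -0.06
d₂ = d₁ − σ√T = -0.0561 − 0.1674 = -0.2235 which rounds to -0.22
exp(−rT) = exp(−0.007·0.1667) = 0.9988
N(−d₂) = N(0.22) = 0.5871;  N(−d₁) = N(0.06) = 0.5239
P = 206·0.9988·0.5871 − 201·0.5239 = 120.7975 − 105.3039 = 15.4936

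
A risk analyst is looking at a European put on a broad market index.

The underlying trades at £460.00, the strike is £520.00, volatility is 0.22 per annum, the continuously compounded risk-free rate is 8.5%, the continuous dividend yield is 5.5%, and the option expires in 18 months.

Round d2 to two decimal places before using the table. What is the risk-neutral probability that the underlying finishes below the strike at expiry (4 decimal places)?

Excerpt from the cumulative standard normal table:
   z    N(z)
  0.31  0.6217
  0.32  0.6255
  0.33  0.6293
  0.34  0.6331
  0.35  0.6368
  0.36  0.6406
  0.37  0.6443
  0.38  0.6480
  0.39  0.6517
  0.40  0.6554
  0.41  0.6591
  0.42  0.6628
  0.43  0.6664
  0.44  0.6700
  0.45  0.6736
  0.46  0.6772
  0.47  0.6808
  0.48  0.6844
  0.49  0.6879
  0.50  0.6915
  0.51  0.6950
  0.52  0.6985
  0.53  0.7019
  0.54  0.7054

0.6628

T = 1.5;  σ√T = 0.2694
d₁ = [ln(460/520) + (0.085 − 0.055 + ½·0.22²)·1.5] / (σ√T) = (-0.1226 + 0.0813) / 0.2694 = -0.1533 → -0.15
d₂ = -0.1533 − 0.2694 = -0.4227 → -0.42
Pr(exercise) under Q = N(−d₂) = N(0.42) = 0.6628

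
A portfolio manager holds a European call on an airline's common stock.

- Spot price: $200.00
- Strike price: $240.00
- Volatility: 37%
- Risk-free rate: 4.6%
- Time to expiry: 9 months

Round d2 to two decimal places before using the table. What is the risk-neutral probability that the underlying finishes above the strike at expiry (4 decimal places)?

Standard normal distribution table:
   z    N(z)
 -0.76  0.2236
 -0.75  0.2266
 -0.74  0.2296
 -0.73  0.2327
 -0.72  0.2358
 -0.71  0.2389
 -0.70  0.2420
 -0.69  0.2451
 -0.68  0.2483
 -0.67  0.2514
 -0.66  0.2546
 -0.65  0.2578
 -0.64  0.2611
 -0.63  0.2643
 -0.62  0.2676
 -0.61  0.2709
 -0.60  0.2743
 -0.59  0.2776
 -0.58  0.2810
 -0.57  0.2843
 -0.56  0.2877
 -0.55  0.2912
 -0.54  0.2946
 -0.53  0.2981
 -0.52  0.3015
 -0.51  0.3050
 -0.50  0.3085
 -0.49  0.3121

T = 0.75;  σ√T = 0.3204
d₁ = [ln(200/240) + (0.046 + 0.37²/2)·0.75] / 0.3204 = [-0.1823 + 0.0858] / 0.3204 = -0.3011 ⇒ -0.30
d₂ = d₁ − σ√T = -0.3011 − 0.3204 = -0.6215 ⇒ -0.62
Risk-neutral Pr[S_T > K] = N(d₂) = N(-0.62) = 0.2676

0.2676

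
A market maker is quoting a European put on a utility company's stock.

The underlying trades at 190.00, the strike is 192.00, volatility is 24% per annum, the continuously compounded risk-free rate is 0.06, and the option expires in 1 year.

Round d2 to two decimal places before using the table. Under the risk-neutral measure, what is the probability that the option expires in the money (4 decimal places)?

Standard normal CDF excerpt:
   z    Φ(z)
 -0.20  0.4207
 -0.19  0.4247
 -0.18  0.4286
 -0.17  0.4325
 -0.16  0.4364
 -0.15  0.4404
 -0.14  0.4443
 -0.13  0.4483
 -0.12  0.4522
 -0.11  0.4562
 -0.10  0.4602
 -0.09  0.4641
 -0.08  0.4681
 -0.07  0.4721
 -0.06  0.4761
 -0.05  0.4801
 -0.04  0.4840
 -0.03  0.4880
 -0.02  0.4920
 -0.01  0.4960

σ√T = 0.24·√1 = 0.2400
d₁ = [ln(190/192) + (0.06 + ½·0.24²)·1] / (σ√T) = (-0.0105 + 0.0888) / 0.2400 = 0.3264 which rounds to 0.33
d₂ = 0.3264 − 0.2400 = 0.0864 which rounds to 0.09
Pr(exercise) under Q = N(−d₂) = N(-0.09) = 0.4641

0.4641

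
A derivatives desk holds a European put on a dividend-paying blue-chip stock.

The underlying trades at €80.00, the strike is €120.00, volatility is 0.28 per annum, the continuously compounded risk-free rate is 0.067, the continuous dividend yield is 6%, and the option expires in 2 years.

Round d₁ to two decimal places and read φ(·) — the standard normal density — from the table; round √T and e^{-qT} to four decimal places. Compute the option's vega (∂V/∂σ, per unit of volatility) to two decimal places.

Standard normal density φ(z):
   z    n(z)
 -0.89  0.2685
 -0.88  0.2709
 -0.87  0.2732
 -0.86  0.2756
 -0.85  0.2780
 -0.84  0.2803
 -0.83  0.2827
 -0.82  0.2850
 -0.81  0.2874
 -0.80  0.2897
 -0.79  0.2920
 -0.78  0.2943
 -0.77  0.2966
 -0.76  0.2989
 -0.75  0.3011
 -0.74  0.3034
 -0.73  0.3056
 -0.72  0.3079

29.30

σ√T = 0.28 × 1.4142 = 0.3960
ln(S/K) + (r − q + σ²/2)T = ln(80/120) + (0.067 − 0.06 + 0.28²/2)·2 = -0.4055 + 0.0924 = -0.3131
d₁ = -0.3131 / 0.3960 = -0.7906 ≈ -0.79
√T = √2 = 1.4142
φ(d₁) = φ(-0.79) = 0.2920
e^(−qT) = e^(−0.06·2) = 0.8869
vega = S·e^(−qT)·φ(d₁)·√T = 80·0.8869·0.2920·1.4142 = 29.2994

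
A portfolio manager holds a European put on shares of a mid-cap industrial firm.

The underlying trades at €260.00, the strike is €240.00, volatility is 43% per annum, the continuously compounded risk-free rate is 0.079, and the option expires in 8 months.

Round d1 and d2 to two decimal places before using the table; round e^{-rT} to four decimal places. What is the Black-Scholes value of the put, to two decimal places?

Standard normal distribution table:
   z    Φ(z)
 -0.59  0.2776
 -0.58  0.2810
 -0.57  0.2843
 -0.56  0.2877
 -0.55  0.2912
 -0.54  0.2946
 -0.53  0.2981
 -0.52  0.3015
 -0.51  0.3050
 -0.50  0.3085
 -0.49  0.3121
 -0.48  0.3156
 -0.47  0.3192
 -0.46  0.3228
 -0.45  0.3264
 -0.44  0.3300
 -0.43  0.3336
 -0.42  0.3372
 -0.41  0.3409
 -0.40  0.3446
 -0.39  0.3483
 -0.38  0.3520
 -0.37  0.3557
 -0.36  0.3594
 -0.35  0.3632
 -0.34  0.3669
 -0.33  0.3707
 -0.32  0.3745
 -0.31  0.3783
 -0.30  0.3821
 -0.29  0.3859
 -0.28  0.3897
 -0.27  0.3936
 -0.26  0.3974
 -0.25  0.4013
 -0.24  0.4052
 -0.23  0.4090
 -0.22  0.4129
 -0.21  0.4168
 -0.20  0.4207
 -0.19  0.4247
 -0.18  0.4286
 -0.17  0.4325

€20.08

σ√T = 0.43·√0.6667 = 0.3511
d₁ = [ln(260/240) + (0.079 + ½·0.43²)·0.6667] / (σ√T) = (0.0800 + 0.1143) / 0.3511 = 0.5535 ⇒ 0.55
d₂ = 0.5535 − 0.3511 = 0.2024 ⇒ 0.20
exp(−rT) = exp(−0.079·0.6667) = 0.9487
N(−d₂) = N(-0.20) = 0.4207;  N(−d₁) = N(-0.55) = 0.2912
P = 240·0.9487·0.4207 − 260·0.2912 = 95.7883 − 75.7120 = 20.0763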